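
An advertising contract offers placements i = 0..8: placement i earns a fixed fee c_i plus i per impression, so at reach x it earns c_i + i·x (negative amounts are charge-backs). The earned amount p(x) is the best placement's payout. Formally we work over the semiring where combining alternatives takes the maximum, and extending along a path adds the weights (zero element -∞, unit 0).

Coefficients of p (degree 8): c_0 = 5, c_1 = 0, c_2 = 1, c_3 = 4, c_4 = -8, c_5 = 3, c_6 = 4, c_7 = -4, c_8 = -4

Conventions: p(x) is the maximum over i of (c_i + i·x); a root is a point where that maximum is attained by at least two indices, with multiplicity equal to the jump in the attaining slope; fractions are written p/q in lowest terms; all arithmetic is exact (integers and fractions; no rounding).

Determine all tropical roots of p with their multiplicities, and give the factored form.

hull edge (i=0, c=5) to (i=6, c=4): slope -1/6, span 6
hull edge (i=6, c=4) to (i=8, c=-4): slope -4, span 2
Factored form: p(x) = -4 ⊗ (x ⊕ 1/6) ⊗ (x ⊕ 1/6) ⊗ (x ⊕ 1/6) ⊗ (x ⊕ 1/6) ⊗ (x ⊕ 1/6) ⊗ (x ⊕ 1/6) ⊗ (x ⊕ 4) ⊗ (x ⊕ 4)
Answer: roots = 1/6 (mult 6), 4 (mult 2)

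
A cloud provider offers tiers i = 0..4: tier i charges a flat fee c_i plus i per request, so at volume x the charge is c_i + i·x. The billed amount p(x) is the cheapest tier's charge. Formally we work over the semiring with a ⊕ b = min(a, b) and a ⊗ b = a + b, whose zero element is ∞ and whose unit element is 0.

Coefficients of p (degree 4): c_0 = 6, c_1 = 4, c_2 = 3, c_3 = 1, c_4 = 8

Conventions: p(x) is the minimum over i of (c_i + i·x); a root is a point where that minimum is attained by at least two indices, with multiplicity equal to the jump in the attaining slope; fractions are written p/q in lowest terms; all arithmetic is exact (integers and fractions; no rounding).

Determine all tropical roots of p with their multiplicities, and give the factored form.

hull edge (i=0, c=6) to (i=1, c=4): slope -2, span 1
hull edge (i=1, c=4) to (i=3, c=1): slope -3/2, span 2
hull edge (i=3, c=1) to (i=4, c=8): slope 7, span 1
Factored form: p(x) = 8 ⊗ (x ⊕ (-7)) ⊗ (x ⊕ 3/2) ⊗ (x ⊕ 3/2) ⊗ (x ⊕ 2)
Answer: roots = -7 (mult 1), 3/2 (mult 2), 2 (mult 1)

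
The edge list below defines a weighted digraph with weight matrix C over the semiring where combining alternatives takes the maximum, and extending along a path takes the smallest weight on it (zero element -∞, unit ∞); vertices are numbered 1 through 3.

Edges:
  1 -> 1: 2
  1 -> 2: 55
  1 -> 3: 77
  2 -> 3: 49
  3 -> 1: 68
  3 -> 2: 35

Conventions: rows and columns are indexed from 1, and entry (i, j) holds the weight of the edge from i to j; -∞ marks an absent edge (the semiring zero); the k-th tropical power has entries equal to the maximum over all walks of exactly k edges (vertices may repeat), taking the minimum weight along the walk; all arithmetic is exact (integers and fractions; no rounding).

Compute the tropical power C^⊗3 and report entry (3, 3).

C^⊗2:
  [68, 35, 49]
  [49, 35, -∞]
  [2, 55, 68]
C^⊗3:
  [49, 55, 68]
  [2, 49, 49]
  [68, 35, 49]
Key observation: the optimum is the walk 3->1->2->3, with weight 68 min 55 min 49 = 49.
Optimal value attained by: walk 3->1->2->3.
Answer: (C^⊗3)[3][3] = 49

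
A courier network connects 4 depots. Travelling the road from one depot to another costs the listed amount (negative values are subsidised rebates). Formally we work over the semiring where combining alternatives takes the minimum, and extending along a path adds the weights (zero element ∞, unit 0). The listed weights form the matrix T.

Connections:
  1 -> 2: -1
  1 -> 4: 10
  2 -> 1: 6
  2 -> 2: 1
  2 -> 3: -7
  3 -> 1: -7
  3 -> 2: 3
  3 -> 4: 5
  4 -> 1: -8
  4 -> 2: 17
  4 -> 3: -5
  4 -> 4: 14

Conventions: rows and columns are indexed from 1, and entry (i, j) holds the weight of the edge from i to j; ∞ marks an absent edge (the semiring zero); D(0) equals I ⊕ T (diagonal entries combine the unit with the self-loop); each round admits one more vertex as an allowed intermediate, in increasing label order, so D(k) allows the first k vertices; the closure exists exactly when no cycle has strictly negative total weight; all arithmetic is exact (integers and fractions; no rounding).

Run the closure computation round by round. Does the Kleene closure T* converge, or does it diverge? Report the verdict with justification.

D(0):
  [0, -1, ∞, 10]
  [6, 0, -7, ∞]
  [-7, 3, 0, 5]
  [-8, 17, -5, 0]
D(1):
  [0, -1, ∞, 10]
  [6, 0, -7, 16]
  [-7, -8, 0, 3]
  [-8, -9, -5, 0]
Detection: at round 2, diagonal entry (3, 3) turns strictly negative.
Key observation: the cycle 3->1->2->3 has total weight (-7) + (-1) + (-7), which is strictly negative.
Answer: DIVERGES — negative cycle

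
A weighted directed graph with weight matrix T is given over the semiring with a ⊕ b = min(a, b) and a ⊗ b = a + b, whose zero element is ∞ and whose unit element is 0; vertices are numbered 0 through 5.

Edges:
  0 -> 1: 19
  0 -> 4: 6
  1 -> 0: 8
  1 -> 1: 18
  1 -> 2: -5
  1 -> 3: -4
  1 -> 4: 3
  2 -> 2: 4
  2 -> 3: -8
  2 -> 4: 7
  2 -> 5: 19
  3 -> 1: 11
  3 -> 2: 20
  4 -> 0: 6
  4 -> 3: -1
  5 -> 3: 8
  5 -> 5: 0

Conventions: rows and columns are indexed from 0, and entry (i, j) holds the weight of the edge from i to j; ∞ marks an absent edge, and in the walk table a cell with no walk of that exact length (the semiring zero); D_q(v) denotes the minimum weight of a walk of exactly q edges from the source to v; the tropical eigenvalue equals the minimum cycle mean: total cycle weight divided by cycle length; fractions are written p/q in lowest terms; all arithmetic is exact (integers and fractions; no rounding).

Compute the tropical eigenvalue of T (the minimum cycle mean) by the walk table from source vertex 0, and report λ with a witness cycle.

q=0: [0, ∞, ∞, ∞, ∞, ∞]
q=1: [∞, 19, ∞, ∞, 6, ∞]
q=2: [12, 37, 14, 5, 22, ∞]
q=3: [28, 16, 18, 6, 18, 33]
q=4: [24, 17, 11, 10, 19, 33]
q=5: [25, 21, 12, 3, 18, 30]
q=6: [24, 14, 16, 4, 19, 30]
Optimal cycle mean attained by: cycle 1->2->3->1, total (-5) + (-8) + 11, length 3.
Answer: λ = -2/3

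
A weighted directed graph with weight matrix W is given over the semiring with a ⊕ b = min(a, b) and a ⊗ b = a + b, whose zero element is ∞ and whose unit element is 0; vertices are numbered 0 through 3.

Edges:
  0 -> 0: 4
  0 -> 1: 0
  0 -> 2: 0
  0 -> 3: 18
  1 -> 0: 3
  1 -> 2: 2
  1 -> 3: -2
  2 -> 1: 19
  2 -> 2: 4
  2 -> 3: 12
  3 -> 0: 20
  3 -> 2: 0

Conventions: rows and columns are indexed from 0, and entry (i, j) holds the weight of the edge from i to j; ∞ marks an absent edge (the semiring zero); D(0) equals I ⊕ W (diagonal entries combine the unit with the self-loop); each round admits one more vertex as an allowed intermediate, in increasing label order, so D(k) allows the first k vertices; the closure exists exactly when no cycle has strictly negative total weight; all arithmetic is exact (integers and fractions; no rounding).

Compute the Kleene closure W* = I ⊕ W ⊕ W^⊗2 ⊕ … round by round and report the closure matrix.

D(0):
  [0, 0, 0, 18]
  [3, 0, 2, -2]
  [∞, 19, 0, 12]
  [20, ∞, 0, 0]
D(1):
  [0, 0, 0, 18]
  [3, 0, 2, -2]
  [∞, 19, 0, 12]
  [20, 20, 0, 0]
D(2):
  [0, 0, 0, -2]
  [3, 0, 2, -2]
  [22, 19, 0, 12]
  [20, 20, 0, 0]
D(3):
  [0, 0, 0, -2]
  [3, 0, 2, -2]
  [22, 19, 0, 12]
  [20, 19, 0, 0]
D(4):
  [0, 0, -2, -2]
  [3, 0, -2, -2]
  [22, 19, 0, 12]
  [20, 19, 0, 0]
Answer: W* = [[0, 0, -2, -2], [3, 0, -2, -2], [22, 19, 0, 12], [20, 19, 0, 0]]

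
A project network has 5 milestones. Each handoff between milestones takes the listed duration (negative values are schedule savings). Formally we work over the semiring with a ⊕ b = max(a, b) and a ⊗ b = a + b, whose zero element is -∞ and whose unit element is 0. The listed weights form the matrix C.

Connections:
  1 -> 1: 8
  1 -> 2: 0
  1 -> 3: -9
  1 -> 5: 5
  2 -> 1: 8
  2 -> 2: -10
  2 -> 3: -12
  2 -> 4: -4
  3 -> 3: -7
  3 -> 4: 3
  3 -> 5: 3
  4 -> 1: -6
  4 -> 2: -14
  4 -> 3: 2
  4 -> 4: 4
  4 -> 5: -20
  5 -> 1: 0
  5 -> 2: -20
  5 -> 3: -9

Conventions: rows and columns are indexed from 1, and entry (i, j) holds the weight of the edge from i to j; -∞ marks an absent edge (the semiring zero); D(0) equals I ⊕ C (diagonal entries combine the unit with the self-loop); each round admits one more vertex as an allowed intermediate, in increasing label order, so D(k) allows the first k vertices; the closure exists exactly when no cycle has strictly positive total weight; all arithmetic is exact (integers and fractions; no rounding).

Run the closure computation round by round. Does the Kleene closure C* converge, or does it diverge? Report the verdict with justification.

Detection: at round 0, diagonal entry (1, 1) turns strictly positive.
Key observation: the cycle 1->1 has total weight 8, which is strictly positive.
Answer: DIVERGES — positive cycle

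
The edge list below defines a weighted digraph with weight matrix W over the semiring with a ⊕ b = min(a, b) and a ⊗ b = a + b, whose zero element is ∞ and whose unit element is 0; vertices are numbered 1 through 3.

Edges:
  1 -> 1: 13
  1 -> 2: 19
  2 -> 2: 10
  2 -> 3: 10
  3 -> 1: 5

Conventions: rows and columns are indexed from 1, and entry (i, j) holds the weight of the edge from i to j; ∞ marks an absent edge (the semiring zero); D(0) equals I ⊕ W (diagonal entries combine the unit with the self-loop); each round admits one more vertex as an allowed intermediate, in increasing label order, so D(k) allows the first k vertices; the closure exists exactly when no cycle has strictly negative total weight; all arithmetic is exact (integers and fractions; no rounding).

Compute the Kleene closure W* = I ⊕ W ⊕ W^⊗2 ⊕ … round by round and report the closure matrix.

D(0):
  [0, 19, ∞]
  [∞, 0, 10]
  [5, ∞, 0]
D(1):
  [0, 19, ∞]
  [∞, 0, 10]
  [5, 24, 0]
D(2):
  [0, 19, 29]
  [∞, 0, 10]
  [5, 24, 0]
D(3):
  [0, 19, 29]
  [15, 0, 10]
  [5, 24, 0]
Answer: W* = [[0, 19, 29], [15, 0, 10], [5, 24, 0]]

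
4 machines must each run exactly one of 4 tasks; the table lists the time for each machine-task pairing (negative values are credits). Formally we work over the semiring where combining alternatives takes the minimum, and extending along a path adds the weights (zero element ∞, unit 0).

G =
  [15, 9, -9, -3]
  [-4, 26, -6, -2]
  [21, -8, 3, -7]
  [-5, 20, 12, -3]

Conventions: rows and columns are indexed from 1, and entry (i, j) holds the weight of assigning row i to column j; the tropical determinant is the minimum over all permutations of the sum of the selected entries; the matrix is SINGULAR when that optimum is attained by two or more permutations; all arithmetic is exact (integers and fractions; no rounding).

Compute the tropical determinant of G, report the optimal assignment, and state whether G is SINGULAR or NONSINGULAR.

σ = (1, 2, 3, 4): 15 + 26 + 3 + (-3) = 41
σ = (1, 2, 4, 3): 15 + 26 + (-7) + 12 = 46
σ = (1, 3, 2, 4): 15 + (-6) + (-8) + (-3) = -2
σ = (1, 3, 4, 2): 15 + (-6) + (-7) + 20 = 22
σ = (1, 4, 2, 3): 15 + (-2) + (-8) + 12 = 17
σ = (1, 4, 3, 2): 15 + (-2) + 3 + 20 = 36
σ = (2, 1, 3, 4): 9 + (-4) + 3 + (-3) = 5
σ = (2, 1, 4, 3): 9 + (-4) + (-7) + 12 = 10
σ = (2, 3, 1, 4): 9 + (-6) + 21 + (-3) = 21
σ = (2, 3, 4, 1): 9 + (-6) + (-7) + (-5) = -9
σ = (2, 4, 1, 3): 9 + (-2) + 21 + 12 = 40
σ = (2, 4, 3, 1): 9 + (-2) + 3 + (-5) = 5
σ = (3, 1, 2, 4): (-9) + (-4) + (-8) + (-3) = -24
σ = (3, 1, 4, 2): (-9) + (-4) + (-7) + 20 = 0
σ = (3, 2, 1, 4): (-9) + 26 + 21 + (-3) = 35
σ = (3, 2, 4, 1): (-9) + 26 + (-7) + (-5) = 5
σ = (3, 4, 1, 2): (-9) + (-2) + 21 + 20 = 30
σ = (3, 4, 2, 1): (-9) + (-2) + (-8) + (-5) = -24
σ = (4, 1, 2, 3): (-3) + (-4) + (-8) + 12 = -3
σ = (4, 1, 3, 2): (-3) + (-4) + 3 + 20 = 16
σ = (4, 2, 1, 3): (-3) + 26 + 21 + 12 = 56
σ = (4, 2, 3, 1): (-3) + 26 + 3 + (-5) = 21
σ = (4, 3, 1, 2): (-3) + (-6) + 21 + 20 = 32
σ = (4, 3, 2, 1): (-3) + (-6) + (-8) + (-5) = -22
Optimal value attained by: σ = (3, 1, 2, 4).
Answer: det⊕(G) = -24; verdict: SINGULAR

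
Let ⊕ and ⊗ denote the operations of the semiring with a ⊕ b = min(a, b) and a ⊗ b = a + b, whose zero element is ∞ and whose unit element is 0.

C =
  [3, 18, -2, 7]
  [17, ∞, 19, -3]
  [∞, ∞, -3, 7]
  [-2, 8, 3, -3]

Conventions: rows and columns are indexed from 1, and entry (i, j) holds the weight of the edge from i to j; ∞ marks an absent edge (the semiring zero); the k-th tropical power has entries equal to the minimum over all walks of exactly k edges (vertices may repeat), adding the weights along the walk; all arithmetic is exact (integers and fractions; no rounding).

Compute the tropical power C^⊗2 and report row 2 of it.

C^⊗2:
  [5, 15, -5, 4]
  [-5, 5, 0, -6]
  [5, 15, -6, 4]
  [-5, 5, -4, -6]
Answer: row 2 of C^⊗2 = [-5, 5, 0, -6]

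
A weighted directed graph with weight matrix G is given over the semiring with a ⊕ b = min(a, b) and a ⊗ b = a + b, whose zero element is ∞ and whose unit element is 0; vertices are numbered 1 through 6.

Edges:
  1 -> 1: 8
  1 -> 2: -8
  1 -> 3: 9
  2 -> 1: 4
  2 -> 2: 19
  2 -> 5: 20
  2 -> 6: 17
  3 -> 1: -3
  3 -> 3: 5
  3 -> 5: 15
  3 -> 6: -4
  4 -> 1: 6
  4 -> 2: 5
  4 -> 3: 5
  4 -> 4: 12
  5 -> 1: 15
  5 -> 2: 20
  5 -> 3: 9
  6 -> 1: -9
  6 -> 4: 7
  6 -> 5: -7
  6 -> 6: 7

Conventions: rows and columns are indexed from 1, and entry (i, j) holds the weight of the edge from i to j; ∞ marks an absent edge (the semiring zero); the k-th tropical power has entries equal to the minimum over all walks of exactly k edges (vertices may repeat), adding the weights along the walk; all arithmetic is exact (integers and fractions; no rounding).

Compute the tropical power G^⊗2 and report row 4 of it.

G^⊗2:
  [-4, 0, 14, ∞, 12, 5]
  [8, -4, 13, 24, 10, 24]
  [-13, -11, 6, 3, -11, 1]
  [2, -2, 10, 24, 20, 1]
  [6, 7, 14, ∞, 24, 5]
  [-2, -17, 0, 14, 0, 14]
Answer: row 4 of G^⊗2 = [2, -2, 10, 24, 20, 1]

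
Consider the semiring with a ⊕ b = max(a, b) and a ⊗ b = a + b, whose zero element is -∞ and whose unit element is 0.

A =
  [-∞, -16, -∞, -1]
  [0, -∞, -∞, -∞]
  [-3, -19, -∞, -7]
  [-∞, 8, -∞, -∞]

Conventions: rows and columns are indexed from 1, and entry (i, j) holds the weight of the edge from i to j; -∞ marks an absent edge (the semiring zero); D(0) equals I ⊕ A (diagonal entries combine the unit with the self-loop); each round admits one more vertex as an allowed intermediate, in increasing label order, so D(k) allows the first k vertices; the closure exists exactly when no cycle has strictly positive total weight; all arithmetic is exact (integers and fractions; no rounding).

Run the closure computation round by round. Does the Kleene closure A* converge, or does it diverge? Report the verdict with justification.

D(0):
  [0, -16, -∞, -1]
  [0, 0, -∞, -∞]
  [-3, -19, 0, -7]
  [-∞, 8, -∞, 0]
D(1):
  [0, -16, -∞, -1]
  [0, 0, -∞, -1]
  [-3, -19, 0, -4]
  [-∞, 8, -∞, 0]
Detection: at round 2, diagonal entry (4, 4) turns strictly positive.
Key observation: the cycle 4->2->1->4 has total weight 8 + 0 + (-1), which is strictly positive.
Answer: DIVERGES — positive cycle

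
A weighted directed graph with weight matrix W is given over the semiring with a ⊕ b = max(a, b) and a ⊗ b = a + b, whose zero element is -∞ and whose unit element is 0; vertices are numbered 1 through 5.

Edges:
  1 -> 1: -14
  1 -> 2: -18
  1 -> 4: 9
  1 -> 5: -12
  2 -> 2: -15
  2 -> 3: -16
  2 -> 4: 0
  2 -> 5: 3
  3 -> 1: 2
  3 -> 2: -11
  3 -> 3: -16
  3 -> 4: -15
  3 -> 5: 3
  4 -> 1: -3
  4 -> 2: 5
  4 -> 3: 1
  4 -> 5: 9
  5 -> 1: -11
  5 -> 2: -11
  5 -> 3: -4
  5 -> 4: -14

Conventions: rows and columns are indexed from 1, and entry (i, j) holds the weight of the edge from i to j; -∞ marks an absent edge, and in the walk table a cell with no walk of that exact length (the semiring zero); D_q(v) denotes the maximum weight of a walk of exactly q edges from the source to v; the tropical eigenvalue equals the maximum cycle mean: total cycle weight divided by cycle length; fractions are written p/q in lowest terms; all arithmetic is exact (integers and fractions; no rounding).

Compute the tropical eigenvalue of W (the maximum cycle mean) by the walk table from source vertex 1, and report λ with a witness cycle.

q=0: [0, -∞, -∞, -∞, -∞]
q=1: [-14, -18, -∞, 9, -12]
q=2: [6, 14, 10, -5, 18]
q=3: [12, 7, 14, 15, 17]
q=4: [16, 20, 16, 21, 24]
q=5: [18, 26, 22, 25, 30]
Optimal cycle mean attained by: cycle 1->4->3->1, total 9 + 1 + 2, length 3.
Answer: λ = 4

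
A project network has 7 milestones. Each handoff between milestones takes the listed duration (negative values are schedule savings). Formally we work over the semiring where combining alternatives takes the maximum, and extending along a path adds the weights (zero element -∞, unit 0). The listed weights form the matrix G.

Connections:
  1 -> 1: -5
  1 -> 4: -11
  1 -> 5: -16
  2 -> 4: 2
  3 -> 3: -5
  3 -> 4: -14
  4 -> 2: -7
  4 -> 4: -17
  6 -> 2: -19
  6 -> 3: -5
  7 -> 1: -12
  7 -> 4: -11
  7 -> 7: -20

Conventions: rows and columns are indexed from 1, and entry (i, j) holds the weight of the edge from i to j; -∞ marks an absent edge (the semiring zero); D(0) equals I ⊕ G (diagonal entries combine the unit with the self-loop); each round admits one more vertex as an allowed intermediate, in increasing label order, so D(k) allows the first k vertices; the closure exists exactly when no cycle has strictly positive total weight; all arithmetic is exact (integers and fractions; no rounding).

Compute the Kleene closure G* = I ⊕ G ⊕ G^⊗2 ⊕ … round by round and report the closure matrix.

D(0):
  [0, -∞, -∞, -11, -16, -∞, -∞]
  [-∞, 0, -∞, 2, -∞, -∞, -∞]
  [-∞, -∞, 0, -14, -∞, -∞, -∞]
  [-∞, -7, -∞, 0, -∞, -∞, -∞]
  [-∞, -∞, -∞, -∞, 0, -∞, -∞]
  [-∞, -19, -5, -∞, -∞, 0, -∞]
  [-12, -∞, -∞, -11, -∞, -∞, 0]
D(1):
  [0, -∞, -∞, -11, -16, -∞, -∞]
  [-∞, 0, -∞, 2, -∞, -∞, -∞]
  [-∞, -∞, 0, -14, -∞, -∞, -∞]
  [-∞, -7, -∞, 0, -∞, -∞, -∞]
  [-∞, -∞, -∞, -∞, 0, -∞, -∞]
  [-∞, -19, -5, -∞, -∞, 0, -∞]
  [-12, -∞, -∞, -11, -28, -∞, 0]
D(2):
  [0, -∞, -∞, -11, -16, -∞, -∞]
  [-∞, 0, -∞, 2, -∞, -∞, -∞]
  [-∞, -∞, 0, -14, -∞, -∞, -∞]
  [-∞, -7, -∞, 0, -∞, -∞, -∞]
  [-∞, -∞, -∞, -∞, 0, -∞, -∞]
  [-∞, -19, -5, -17, -∞, 0, -∞]
  [-12, -∞, -∞, -11, -28, -∞, 0]
D(3):
  [0, -∞, -∞, -11, -16, -∞, -∞]
  [-∞, 0, -∞, 2, -∞, -∞, -∞]
  [-∞, -∞, 0, -14, -∞, -∞, -∞]
  [-∞, -7, -∞, 0, -∞, -∞, -∞]
  [-∞, -∞, -∞, -∞, 0, -∞, -∞]
  [-∞, -19, -5, -17, -∞, 0, -∞]
  [-12, -∞, -∞, -11, -28, -∞, 0]
D(4):
  [0, -18, -∞, -11, -16, -∞, -∞]
  [-∞, 0, -∞, 2, -∞, -∞, -∞]
  [-∞, -21, 0, -14, -∞, -∞, -∞]
  [-∞, -7, -∞, 0, -∞, -∞, -∞]
  [-∞, -∞, -∞, -∞, 0, -∞, -∞]
  [-∞, -19, -5, -17, -∞, 0, -∞]
  [-12, -18, -∞, -11, -28, -∞, 0]
D(5):
  [0, -18, -∞, -11, -16, -∞, -∞]
  [-∞, 0, -∞, 2, -∞, -∞, -∞]
  [-∞, -21, 0, -14, -∞, -∞, -∞]
  [-∞, -7, -∞, 0, -∞, -∞, -∞]
  [-∞, -∞, -∞, -∞, 0, -∞, -∞]
  [-∞, -19, -5, -17, -∞, 0, -∞]
  [-12, -18, -∞, -11, -28, -∞, 0]
D(6):
  [0, -18, -∞, -11, -16, -∞, -∞]
  [-∞, 0, -∞, 2, -∞, -∞, -∞]
  [-∞, -21, 0, -14, -∞, -∞, -∞]
  [-∞, -7, -∞, 0, -∞, -∞, -∞]
  [-∞, -∞, -∞, -∞, 0, -∞, -∞]
  [-∞, -19, -5, -17, -∞, 0, -∞]
  [-12, -18, -∞, -11, -28, -∞, 0]
D(7):
  [0, -18, -∞, -11, -16, -∞, -∞]
  [-∞, 0, -∞, 2, -∞, -∞, -∞]
  [-∞, -21, 0, -14, -∞, -∞, -∞]
  [-∞, -7, -∞, 0, -∞, -∞, -∞]
  [-∞, -∞, -∞, -∞, 0, -∞, -∞]
  [-∞, -19, -5, -17, -∞, 0, -∞]
  [-12, -18, -∞, -11, -28, -∞, 0]
Answer: G* = [[0, -18, -∞, -11, -16, -∞, -∞], [-∞, 0, -∞, 2, -∞, -∞, -∞], [-∞, -21, 0, -14, -∞, -∞, -∞], [-∞, -7, -∞, 0, -∞, -∞, -∞], [-∞, -∞, -∞, -∞, 0, -∞, -∞], [-∞, -19, -5, -17, -∞, 0, -∞], [-12, -18, -∞, -11, -28, -∞, 0]]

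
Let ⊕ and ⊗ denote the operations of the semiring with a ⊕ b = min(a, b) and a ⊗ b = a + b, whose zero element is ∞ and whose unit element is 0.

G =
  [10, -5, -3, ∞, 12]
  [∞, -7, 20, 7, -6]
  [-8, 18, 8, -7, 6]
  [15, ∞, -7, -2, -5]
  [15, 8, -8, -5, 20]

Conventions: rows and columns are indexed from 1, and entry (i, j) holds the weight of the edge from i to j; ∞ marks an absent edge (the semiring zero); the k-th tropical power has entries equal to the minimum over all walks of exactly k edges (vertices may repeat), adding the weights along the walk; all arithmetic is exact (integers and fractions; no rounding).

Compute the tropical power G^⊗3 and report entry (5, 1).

G^⊗2:
  [-11, -12, 4, -10, -11]
  [9, -14, -14, -11, -13]
  [0, -13, -14, -9, -12]
  [-15, 3, -13, -14, -7]
  [-16, 1, -12, -15, -10]
G^⊗3:
  [-4, -19, -19, -16, -18]
  [-22, -21, -21, -21, -20]
  [-22, -20, -20, -21, -19]
  [-21, -20, -21, -20, -19]
  [-20, -21, -22, -19, -20]
Key observation: the optimum is the walk 5->4->3->1, with weight (-5) + (-7) + (-8) = -20.
Optimal value attained by: walk 5->4->3->1.
Answer: (G^⊗3)[5][1] = -20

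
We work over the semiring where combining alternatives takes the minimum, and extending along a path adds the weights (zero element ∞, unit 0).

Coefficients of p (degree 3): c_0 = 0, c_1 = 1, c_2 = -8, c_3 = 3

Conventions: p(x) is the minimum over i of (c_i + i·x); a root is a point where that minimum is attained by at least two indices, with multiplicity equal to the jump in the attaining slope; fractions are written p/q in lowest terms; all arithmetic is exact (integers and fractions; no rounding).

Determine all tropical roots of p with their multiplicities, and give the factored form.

hull edge (i=0, c=0) to (i=2, c=-8): slope -4, span 2
hull edge (i=2, c=-8) to (i=3, c=3): slope 11, span 1
Factored form: p(x) = 3 ⊗ (x ⊕ (-11)) ⊗ (x ⊕ 4) ⊗ (x ⊕ 4)
Answer: roots = -11 (mult 1), 4 (mult 2)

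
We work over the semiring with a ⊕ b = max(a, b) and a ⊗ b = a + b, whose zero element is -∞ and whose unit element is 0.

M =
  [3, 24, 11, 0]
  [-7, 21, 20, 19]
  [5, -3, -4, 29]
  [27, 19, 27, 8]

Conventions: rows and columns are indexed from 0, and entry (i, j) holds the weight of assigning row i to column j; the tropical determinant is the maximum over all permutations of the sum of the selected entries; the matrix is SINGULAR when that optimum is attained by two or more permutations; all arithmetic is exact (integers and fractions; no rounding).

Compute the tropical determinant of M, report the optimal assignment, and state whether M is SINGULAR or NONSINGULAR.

σ = (0, 1, 2, 3): 3 + 21 + (-4) + 8 = 28
σ = (0, 1, 3, 2): 3 + 21 + 29 + 27 = 80
σ = (0, 2, 1, 3): 3 + 20 + (-3) + 8 = 28
σ = (0, 2, 3, 1): 3 + 20 + 29 + 19 = 71
σ = (0, 3, 1, 2): 3 + 19 + (-3) + 27 = 46
σ = (0, 3, 2, 1): 3 + 19 + (-4) + 19 = 37
σ = (1, 0, 2, 3): 24 + (-7) + (-4) + 8 = 21
σ = (1, 0, 3, 2): 24 + (-7) + 29 + 27 = 73
σ = (1, 2, 0, 3): 24 + 20 + 5 + 8 = 57
σ = (1, 2, 3, 0): 24 + 20 + 29 + 27 = 100
σ = (1, 3, 0, 2): 24 + 19 + 5 + 27 = 75
σ = (1, 3, 2, 0): 24 + 19 + (-4) + 27 = 66
σ = (2, 0, 1, 3): 11 + (-7) + (-3) + 8 = 9
σ = (2, 0, 3, 1): 11 + (-7) + 29 + 19 = 52
σ = (2, 1, 0, 3): 11 + 21 + 5 + 8 = 45
σ = (2, 1, 3, 0): 11 + 21 + 29 + 27 = 88
σ = (2, 3, 0, 1): 11 + 19 + 5 + 19 = 54
σ = (2, 3, 1, 0): 11 + 19 + (-3) + 27 = 54
σ = (3, 0, 1, 2): 0 + (-7) + (-3) + 27 = 17
σ = (3, 0, 2, 1): 0 + (-7) + (-4) + 19 = 8
σ = (3, 1, 0, 2): 0 + 21 + 5 + 27 = 53
σ = (3, 1, 2, 0): 0 + 21 + (-4) + 27 = 44
σ = (3, 2, 0, 1): 0 + 20 + 5 + 19 = 44
σ = (3, 2, 1, 0): 0 + 20 + (-3) + 27 = 44
Optimal value attained by: σ = (1, 2, 3, 0).
Answer: det⊕(M) = 100; verdict: NONSINGULAR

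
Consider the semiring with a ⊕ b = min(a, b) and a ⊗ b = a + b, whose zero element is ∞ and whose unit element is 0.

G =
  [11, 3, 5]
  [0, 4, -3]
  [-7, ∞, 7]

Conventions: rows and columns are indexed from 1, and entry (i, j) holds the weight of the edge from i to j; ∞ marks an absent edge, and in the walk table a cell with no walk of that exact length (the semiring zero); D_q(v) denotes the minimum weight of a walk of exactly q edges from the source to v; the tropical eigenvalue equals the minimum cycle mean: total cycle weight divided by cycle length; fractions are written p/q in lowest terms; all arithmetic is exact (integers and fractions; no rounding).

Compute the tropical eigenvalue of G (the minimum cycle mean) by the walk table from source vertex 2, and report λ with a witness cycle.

q=0: [∞, 0, ∞]
q=1: [0, 4, -3]
q=2: [-10, 3, 1]
q=3: [-6, -7, -5]
Optimal cycle mean attained by: cycle 1->2->3->1, total 3 + (-3) + (-7), length 3.
Answer: λ = -7/3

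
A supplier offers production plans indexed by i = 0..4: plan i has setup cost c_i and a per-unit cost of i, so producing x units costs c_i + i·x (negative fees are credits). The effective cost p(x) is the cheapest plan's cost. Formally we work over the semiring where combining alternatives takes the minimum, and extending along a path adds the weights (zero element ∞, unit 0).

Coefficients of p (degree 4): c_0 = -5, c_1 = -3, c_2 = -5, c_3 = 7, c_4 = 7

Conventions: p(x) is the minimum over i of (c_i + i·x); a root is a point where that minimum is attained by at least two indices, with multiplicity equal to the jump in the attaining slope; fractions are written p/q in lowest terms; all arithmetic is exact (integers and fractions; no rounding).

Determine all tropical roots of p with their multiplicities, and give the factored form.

hull edge (i=0, c=-5) to (i=2, c=-5): slope 0, span 2
hull edge (i=2, c=-5) to (i=4, c=7): slope 6, span 2
Factored form: p(x) = 7 ⊗ (x ⊕ (-6)) ⊗ (x ⊕ (-6)) ⊗ (x ⊕ 0) ⊗ (x ⊕ 0)
Answer: roots = -6 (mult 2), 0 (mult 2)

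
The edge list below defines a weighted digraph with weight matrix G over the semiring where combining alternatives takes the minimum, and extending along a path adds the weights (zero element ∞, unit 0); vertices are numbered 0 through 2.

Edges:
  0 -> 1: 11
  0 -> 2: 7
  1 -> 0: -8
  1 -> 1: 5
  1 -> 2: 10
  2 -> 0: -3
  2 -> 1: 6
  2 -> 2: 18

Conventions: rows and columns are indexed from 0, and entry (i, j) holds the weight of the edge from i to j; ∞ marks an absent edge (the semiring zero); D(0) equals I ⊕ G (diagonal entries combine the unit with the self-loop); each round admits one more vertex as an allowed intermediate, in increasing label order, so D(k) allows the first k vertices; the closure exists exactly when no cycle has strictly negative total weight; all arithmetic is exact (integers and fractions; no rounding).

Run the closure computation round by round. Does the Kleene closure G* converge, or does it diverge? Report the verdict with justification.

D(0):
  [0, 11, 7]
  [-8, 0, 10]
  [-3, 6, 0]
D(1):
  [0, 11, 7]
  [-8, 0, -1]
  [-3, 6, 0]
D(2):
  [0, 11, 7]
  [-8, 0, -1]
  [-3, 6, 0]
D(3):
  [0, 11, 7]
  [-8, 0, -1]
  [-3, 6, 0]
Key observation: every diagonal entry stays at the unit through all rounds, so no improving cycle exists.
Answer: CONVERGES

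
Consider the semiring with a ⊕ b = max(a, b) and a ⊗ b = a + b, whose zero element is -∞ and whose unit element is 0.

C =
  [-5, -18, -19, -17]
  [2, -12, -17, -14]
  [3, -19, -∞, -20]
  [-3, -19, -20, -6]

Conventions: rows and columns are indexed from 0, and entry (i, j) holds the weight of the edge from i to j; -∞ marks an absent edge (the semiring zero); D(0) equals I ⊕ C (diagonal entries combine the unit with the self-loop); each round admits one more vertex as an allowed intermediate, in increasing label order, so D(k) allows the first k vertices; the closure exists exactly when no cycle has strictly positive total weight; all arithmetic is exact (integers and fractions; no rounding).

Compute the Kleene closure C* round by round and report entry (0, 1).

D(0):
  [0, -18, -19, -17]
  [2, 0, -17, -14]
  [3, -19, 0, -20]
  [-3, -19, -20, 0]
D(1):
  [0, -18, -19, -17]
  [2, 0, -17, -14]
  [3, -15, 0, -14]
  [-3, -19, -20, 0]
D(2):
  [0, -18, -19, -17]
  [2, 0, -17, -14]
  [3, -15, 0, -14]
  [-3, -19, -20, 0]
D(3):
  [0, -18, -19, -17]
  [2, 0, -17, -14]
  [3, -15, 0, -14]
  [-3, -19, -20, 0]
D(4):
  [0, -18, -19, -17]
  [2, 0, -17, -14]
  [3, -15, 0, -14]
  [-3, -19, -20, 0]
Answer: C*[0][1] = -18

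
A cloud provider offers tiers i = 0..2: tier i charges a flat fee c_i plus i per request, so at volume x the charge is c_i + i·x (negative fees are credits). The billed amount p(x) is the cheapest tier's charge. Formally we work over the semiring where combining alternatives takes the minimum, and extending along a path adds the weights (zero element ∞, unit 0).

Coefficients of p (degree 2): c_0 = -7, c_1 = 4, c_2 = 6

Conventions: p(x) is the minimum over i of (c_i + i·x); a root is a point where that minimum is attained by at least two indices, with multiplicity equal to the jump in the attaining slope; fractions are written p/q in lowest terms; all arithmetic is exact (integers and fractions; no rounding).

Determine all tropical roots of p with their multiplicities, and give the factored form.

hull edge (i=0, c=-7) to (i=2, c=6): slope 13/2, span 2
Factored form: p(x) = 6 ⊗ (x ⊕ (-13/2)) ⊗ (x ⊕ (-13/2))
Answer: roots = -13/2 (mult 2)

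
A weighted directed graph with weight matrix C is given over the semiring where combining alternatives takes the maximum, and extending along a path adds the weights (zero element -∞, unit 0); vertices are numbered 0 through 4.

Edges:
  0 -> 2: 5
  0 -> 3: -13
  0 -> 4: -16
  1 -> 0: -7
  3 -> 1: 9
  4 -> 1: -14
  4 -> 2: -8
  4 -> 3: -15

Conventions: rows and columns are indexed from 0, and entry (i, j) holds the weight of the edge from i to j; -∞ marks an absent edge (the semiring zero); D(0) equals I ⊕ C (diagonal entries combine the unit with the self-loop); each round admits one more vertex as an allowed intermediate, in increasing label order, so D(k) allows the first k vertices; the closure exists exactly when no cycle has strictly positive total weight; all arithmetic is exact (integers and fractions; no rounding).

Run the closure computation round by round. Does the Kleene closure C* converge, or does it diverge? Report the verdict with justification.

D(0):
  [0, -∞, 5, -13, -16]
  [-7, 0, -∞, -∞, -∞]
  [-∞, -∞, 0, -∞, -∞]
  [-∞, 9, -∞, 0, -∞]
  [-∞, -14, -8, -15, 0]
D(1):
  [0, -∞, 5, -13, -16]
  [-7, 0, -2, -20, -23]
  [-∞, -∞, 0, -∞, -∞]
  [-∞, 9, -∞, 0, -∞]
  [-∞, -14, -8, -15, 0]
D(2):
  [0, -∞, 5, -13, -16]
  [-7, 0, -2, -20, -23]
  [-∞, -∞, 0, -∞, -∞]
  [2, 9, 7, 0, -14]
  [-21, -14, -8, -15, 0]
D(3):
  [0, -∞, 5, -13, -16]
  [-7, 0, -2, -20, -23]
  [-∞, -∞, 0, -∞, -∞]
  [2, 9, 7, 0, -14]
  [-21, -14, -8, -15, 0]
D(4):
  [0, -4, 5, -13, -16]
  [-7, 0, -2, -20, -23]
  [-∞, -∞, 0, -∞, -∞]
  [2, 9, 7, 0, -14]
  [-13, -6, -8, -15, 0]
D(5):
  [0, -4, 5, -13, -16]
  [-7, 0, -2, -20, -23]
  [-∞, -∞, 0, -∞, -∞]
  [2, 9, 7, 0, -14]
  [-13, -6, -8, -15, 0]
Key observation: every diagonal entry stays at the unit through all rounds, so no improving cycle exists.
Answer: CONVERGES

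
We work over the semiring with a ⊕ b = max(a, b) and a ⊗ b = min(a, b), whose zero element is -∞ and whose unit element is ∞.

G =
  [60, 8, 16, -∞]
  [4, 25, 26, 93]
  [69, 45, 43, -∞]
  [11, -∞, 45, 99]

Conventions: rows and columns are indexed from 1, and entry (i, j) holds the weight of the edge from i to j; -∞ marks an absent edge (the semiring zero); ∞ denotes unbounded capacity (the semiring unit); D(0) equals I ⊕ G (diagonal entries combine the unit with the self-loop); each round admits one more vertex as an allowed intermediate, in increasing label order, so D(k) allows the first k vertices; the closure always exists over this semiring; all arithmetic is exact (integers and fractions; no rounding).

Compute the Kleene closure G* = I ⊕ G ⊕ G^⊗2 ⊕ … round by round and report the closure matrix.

D(0):
  [∞, 8, 16, -∞]
  [4, ∞, 26, 93]
  [69, 45, ∞, -∞]
  [11, -∞, 45, ∞]
D(1):
  [∞, 8, 16, -∞]
  [4, ∞, 26, 93]
  [69, 45, ∞, -∞]
  [11, 8, 45, ∞]
D(2):
  [∞, 8, 16, 8]
  [4, ∞, 26, 93]
  [69, 45, ∞, 45]
  [11, 8, 45, ∞]
D(3):
  [∞, 16, 16, 16]
  [26, ∞, 26, 93]
  [69, 45, ∞, 45]
  [45, 45, 45, ∞]
D(4):
  [∞, 16, 16, 16]
  [45, ∞, 45, 93]
  [69, 45, ∞, 45]
  [45, 45, 45, ∞]
Answer: G* = [[∞, 16, 16, 16], [45, ∞, 45, 93], [69, 45, ∞, 45], [45, 45, 45, ∞]]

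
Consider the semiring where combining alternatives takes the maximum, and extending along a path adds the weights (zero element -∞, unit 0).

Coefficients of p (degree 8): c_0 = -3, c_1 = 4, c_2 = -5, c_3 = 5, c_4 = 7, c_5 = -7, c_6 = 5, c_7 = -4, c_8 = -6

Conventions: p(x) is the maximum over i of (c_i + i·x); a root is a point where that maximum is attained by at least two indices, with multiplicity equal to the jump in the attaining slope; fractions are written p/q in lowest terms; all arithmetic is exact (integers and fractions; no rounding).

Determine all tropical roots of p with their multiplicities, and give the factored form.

hull edge (i=0, c=-3) to (i=1, c=4): slope 7, span 1
hull edge (i=1, c=4) to (i=4, c=7): slope 1, span 3
hull edge (i=4, c=7) to (i=6, c=5): slope -1, span 2
hull edge (i=6, c=5) to (i=8, c=-6): slope -11/2, span 2
Factored form: p(x) = -6 ⊗ (x ⊕ (-7)) ⊗ (x ⊕ (-1)) ⊗ (x ⊕ (-1)) ⊗ (x ⊕ (-1)) ⊗ (x ⊕ 1) ⊗ (x ⊕ 1) ⊗ (x ⊕ 11/2) ⊗ (x ⊕ 11/2)
Answer: roots = -7 (mult 1), -1 (mult 3), 1 (mult 2), 11/2 (mult 2)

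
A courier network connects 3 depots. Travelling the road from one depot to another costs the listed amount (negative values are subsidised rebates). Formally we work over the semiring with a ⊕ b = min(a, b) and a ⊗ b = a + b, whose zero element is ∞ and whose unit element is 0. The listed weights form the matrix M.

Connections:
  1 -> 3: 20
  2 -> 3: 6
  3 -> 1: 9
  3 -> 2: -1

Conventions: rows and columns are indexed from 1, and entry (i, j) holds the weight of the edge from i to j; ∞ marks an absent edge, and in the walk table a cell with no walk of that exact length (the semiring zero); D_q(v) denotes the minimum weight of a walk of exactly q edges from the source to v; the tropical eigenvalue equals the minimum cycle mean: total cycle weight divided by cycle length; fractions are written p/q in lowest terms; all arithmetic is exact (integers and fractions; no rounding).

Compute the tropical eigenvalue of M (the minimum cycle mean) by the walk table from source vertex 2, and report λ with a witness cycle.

q=0: [∞, 0, ∞]
q=1: [∞, ∞, 6]
q=2: [15, 5, ∞]
q=3: [∞, ∞, 11]
Optimal cycle mean attained by: cycle 2->3->2, total 6 + (-1), length 2.
Answer: λ = 5/2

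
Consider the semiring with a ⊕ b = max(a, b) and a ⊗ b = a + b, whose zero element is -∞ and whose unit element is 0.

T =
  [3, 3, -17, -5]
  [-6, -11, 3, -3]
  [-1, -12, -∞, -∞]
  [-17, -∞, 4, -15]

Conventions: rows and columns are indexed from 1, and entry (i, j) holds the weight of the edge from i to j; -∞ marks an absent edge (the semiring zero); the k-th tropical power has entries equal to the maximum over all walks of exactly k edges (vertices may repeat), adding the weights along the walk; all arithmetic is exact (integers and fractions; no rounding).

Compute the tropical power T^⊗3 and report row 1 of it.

T^⊗2:
  [6, 6, 6, 0]
  [2, -3, 1, -11]
  [2, 2, -9, -6]
  [3, -8, -11, -22]
T^⊗3:
  [9, 9, 9, 3]
  [5, 5, 0, -3]
  [5, 5, 5, -1]
  [6, 6, -5, -2]
Answer: row 1 of T^⊗3 = [9, 9, 9, 3]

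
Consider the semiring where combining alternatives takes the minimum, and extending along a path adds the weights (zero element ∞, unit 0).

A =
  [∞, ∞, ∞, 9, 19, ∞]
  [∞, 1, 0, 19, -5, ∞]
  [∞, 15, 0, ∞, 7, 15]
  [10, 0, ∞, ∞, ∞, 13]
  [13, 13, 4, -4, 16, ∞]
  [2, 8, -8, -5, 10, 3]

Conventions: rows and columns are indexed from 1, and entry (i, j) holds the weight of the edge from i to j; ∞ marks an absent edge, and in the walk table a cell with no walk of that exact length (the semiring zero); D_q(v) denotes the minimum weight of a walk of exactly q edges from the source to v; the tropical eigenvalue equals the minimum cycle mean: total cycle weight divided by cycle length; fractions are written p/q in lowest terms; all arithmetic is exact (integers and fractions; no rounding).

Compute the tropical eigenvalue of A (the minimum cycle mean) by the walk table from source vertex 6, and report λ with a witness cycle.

q=0: [∞, ∞, ∞, ∞, ∞, 0]
q=1: [2, 8, -8, -5, 10, 3]
q=2: [5, -5, -8, -2, -1, 6]
q=3: [8, -4, -8, -5, -10, 7]
q=4: [3, -5, -8, -14, -9, 7]
q=5: [-4, -14, -8, -13, -10, -1]
q=6: [-3, -13, -14, -14, -19, 0]
Optimal cycle mean attained by: cycle 2->5->4->2, total (-5) + (-4) + 0, length 3.
Answer: λ = -3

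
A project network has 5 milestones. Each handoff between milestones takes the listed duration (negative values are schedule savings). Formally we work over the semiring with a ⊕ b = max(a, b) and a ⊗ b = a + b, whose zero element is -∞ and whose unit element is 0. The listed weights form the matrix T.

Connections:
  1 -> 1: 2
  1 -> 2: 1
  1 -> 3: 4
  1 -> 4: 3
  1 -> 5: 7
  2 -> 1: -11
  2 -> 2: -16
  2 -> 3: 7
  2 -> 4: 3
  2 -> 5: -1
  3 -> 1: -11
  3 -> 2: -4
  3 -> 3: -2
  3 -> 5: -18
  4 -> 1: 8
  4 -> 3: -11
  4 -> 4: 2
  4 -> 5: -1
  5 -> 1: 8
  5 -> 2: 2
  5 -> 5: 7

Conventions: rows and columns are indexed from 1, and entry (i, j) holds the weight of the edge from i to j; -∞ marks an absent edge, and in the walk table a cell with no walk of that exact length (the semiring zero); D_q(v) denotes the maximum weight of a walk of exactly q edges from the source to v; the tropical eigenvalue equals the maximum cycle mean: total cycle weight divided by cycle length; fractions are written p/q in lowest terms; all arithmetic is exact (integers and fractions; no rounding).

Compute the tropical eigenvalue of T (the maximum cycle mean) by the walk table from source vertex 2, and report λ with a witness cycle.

q=0: [-∞, 0, -∞, -∞, -∞]
q=1: [-11, -16, 7, 3, -1]
q=2: [11, 3, 5, 5, 6]
q=3: [14, 12, 15, 14, 18]
q=4: [26, 20, 19, 17, 25]
q=5: [33, 27, 30, 29, 33]
Optimal cycle mean attained by: cycle 1->5->1, total 7 + 8, length 2.
Answer: λ = 15/2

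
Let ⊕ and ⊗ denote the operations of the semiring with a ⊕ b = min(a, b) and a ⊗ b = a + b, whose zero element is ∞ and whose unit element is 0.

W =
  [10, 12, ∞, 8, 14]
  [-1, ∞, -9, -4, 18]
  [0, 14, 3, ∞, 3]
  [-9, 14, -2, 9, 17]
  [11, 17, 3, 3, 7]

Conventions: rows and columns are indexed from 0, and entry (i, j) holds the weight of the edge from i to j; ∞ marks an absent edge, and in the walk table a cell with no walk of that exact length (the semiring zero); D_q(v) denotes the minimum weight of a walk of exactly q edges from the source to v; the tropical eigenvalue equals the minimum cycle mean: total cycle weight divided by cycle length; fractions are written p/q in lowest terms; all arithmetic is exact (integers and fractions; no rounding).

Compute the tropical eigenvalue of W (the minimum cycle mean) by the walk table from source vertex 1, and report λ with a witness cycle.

q=0: [∞, 0, ∞, ∞, ∞]
q=1: [-1, ∞, -9, -4, 18]
q=2: [-13, 5, -6, 5, -6]
q=3: [-6, -1, -4, -5, -3]
q=4: [-14, 6, -10, -5, -1]
q=5: [-14, -2, -7, -6, -7]
Optimal cycle mean attained by: cycle 0->3->0, total 8 + (-9), length 2.
Answer: λ = -1/2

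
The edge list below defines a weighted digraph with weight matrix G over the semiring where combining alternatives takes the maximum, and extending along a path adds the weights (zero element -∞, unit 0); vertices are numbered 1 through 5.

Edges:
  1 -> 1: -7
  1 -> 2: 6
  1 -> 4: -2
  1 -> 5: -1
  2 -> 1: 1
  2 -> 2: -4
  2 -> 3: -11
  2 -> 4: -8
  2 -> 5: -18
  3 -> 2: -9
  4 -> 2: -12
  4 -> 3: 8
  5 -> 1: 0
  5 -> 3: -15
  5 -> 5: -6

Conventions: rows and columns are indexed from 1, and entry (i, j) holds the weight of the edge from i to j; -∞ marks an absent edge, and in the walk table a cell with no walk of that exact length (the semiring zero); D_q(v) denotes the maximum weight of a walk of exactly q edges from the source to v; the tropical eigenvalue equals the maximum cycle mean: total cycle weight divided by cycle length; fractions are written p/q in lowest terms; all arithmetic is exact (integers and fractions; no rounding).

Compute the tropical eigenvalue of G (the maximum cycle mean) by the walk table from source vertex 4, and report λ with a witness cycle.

q=0: [-∞, -∞, -∞, 0, -∞]
q=1: [-∞, -12, 8, -∞, -∞]
q=2: [-11, -1, -23, -20, -30]
q=3: [0, -5, -12, -9, -12]
q=4: [-4, 6, -1, -2, -1]
q=5: [7, 2, 6, -2, -5]
Optimal cycle mean attained by: cycle 1->2->1, total 6 + 1, length 2.
Answer: λ = 7/2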